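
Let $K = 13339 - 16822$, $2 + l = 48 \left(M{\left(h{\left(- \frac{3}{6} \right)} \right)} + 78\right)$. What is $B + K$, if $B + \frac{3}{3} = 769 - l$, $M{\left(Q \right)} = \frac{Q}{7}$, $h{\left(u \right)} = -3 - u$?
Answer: $- \frac{45079}{7} \approx -6439.9$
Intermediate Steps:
$M{\left(Q \right)} = \frac{Q}{7}$ ($M{\left(Q \right)} = Q \frac{1}{7} = \frac{Q}{7}$)
$l = \frac{26074}{7}$ ($l = -2 + 48 \left(\frac{-3 - - \frac{3}{6}}{7} + 78\right) = -2 + 48 \left(\frac{-3 - \left(-3\right) \frac{1}{6}}{7} + 78\right) = -2 + 48 \left(\frac{-3 - - \frac{1}{2}}{7} + 78\right) = -2 + 48 \left(\frac{-3 + \frac{1}{2}}{7} + 78\right) = -2 + 48 \left(\frac{1}{7} \left(- \frac{5}{2}\right) + 78\right) = -2 + 48 \left(- \frac{5}{14} + 78\right) = -2 + 48 \cdot \frac{1087}{14} = -2 + \frac{26088}{7} = \frac{26074}{7} \approx 3724.9$)
$B = - \frac{20698}{7}$ ($B = -1 + \left(769 - \frac{26074}{7}\right) = -1 - \frac{20691}{7} = - \frac{20698}{7} \approx -2956.9$)
$K = -3483$
$B + K = - \frac{20698}{7} - 3483 = - \frac{45079}{7}$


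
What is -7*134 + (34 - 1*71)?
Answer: -975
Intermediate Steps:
-7*134 + (34 - 1*71) = -938 + (34 - 71) = -938 - 37 = -975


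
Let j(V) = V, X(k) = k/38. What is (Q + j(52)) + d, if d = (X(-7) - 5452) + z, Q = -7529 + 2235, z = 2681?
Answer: -304501/38 ≈ -8013.2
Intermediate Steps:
X(k) = k/38 (X(k) = k*(1/38) = k/38)
Q = -5294
d = -105305/38 (d = ((1/38)*(-7) - 5452) + 2681 = (-7/38 - 5452) + 2681 = -207183/38 + 2681 = -105305/38 ≈ -2771.2)
(Q + j(52)) + d = (-5294 + 52) - 105305/38 = -5242 - 105305/38 = -304501/38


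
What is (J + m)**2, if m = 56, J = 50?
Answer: 11236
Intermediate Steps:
(J + m)**2 = (50 + 56)**2 = 106**2 = 11236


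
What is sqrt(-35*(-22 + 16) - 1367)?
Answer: I*sqrt(1157) ≈ 34.015*I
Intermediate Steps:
sqrt(-35*(-22 + 16) - 1367) = sqrt(-35*(-6) - 1367) = sqrt(210 - 1367) = sqrt(-1157) = I*sqrt(1157)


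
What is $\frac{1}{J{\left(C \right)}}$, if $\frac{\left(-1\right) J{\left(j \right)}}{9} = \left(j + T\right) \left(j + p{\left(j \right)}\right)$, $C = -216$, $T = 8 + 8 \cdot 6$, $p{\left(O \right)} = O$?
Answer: $- \frac{1}{622080} \approx -1.6075 \cdot 10^{-6}$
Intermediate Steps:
$T = 56$ ($T = 8 + 48 = 56$)
$J{\left(j \right)} = - 18 j \left(56 + j\right)$ ($J{\left(j \right)} = - 9 \left(j + 56\right) \left(j + j\right) = - 9 \left(56 + j\right) 2 j = - 9 \cdot 2 j \left(56 + j\right) = - 18 j \left(56 + j\right)$)
$\frac{1}{J{\left(C \right)}} = \frac{1}{18 \left(-216\right) \left(-56 - -216\right)} = \frac{1}{18 \left(-216\right) \left(-56 + 216\right)} = \frac{1}{18 \left(-216\right) 160} = \frac{1}{-622080} = - \frac{1}{622080}$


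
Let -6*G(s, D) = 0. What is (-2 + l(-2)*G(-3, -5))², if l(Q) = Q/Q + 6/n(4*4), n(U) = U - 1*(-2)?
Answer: 4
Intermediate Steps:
n(U) = 2 + U (n(U) = U + 2 = 2 + U)
G(s, D) = 0 (G(s, D) = -⅙*0 = 0)
l(Q) = 4/3 (l(Q) = Q/Q + 6/(2 + 4*4) = 1 + 6/(2 + 16) = 1 + 6/18 = 1 + 6*(1/18) = 1 + ⅓ = 4/3)
(-2 + l(-2)*G(-3, -5))² = (-2 + (4/3)*0)² = (-2 + 0)² = (-2)² = 4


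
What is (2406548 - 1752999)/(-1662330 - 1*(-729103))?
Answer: -653549/933227 ≈ -0.70031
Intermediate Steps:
(2406548 - 1752999)/(-1662330 - 1*(-729103)) = 653549/(-1662330 + 729103) = 653549/(-933227) = 653549*(-1/933227) = -653549/933227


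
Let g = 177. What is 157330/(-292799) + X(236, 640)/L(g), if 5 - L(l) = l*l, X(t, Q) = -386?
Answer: -2407592253/4585817938 ≈ -0.52501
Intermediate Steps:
L(l) = 5 - l² (L(l) = 5 - l*l = 5 - l²)
157330/(-292799) + X(236, 640)/L(g) = 157330/(-292799) - 386/(5 - 1*177²) = 157330*(-1/292799) - 386/(5 - 1*31329) = -157330/292799 - 386/(5 - 31329) = -157330/292799 - 386/(-31324) = -157330/292799 - 386*(-1/31324) = -157330/292799 + 193/15662 = -2407592253/4585817938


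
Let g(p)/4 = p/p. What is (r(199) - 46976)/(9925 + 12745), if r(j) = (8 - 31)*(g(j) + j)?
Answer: -10329/4534 ≈ -2.2781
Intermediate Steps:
g(p) = 4 (g(p) = 4*(p/p) = 4*1 = 4)
r(j) = -92 - 23*j (r(j) = (8 - 31)*(4 + j) = -23*(4 + j) = -92 - 23*j)
(r(199) - 46976)/(9925 + 12745) = ((-92 - 23*199) - 46976)/(9925 + 12745) = ((-92 - 4577) - 46976)/22670 = (-4669 - 46976)*(1/22670) = -51645*1/22670 = -10329/4534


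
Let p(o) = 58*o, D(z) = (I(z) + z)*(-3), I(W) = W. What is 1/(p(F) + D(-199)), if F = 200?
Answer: 1/12794 ≈ 7.8162e-5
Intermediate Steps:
D(z) = -6*z (D(z) = (z + z)*(-3) = (2*z)*(-3) = -6*z)
1/(p(F) + D(-199)) = 1/(58*200 - 6*(-199)) = 1/(11600 + 1194) = 1/12794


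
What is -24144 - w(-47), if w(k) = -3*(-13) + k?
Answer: -24136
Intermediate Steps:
w(k) = 39 + k
-24144 - w(-47) = -24144 - (39 - 47) = -24144 - 1*(-8) = -24144 + 8 = -24136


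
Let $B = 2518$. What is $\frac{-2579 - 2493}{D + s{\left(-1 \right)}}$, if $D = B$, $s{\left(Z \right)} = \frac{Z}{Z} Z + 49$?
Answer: $- \frac{2536}{1283} \approx -1.9766$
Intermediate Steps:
$s{\left(Z \right)} = 49 + Z$ ($s{\left(Z \right)} = 1 Z + 49 = Z + 49 = 49 + Z$)
$D = 2518$
$\frac{-2579 - 2493}{D + s{\left(-1 \right)}} = \frac{-2579 - 2493}{2518 + \left(49 - 1\right)} = - \frac{5072}{2518 + 48} = - \frac{5072}{2566} = \left(-5072\right) \frac{1}{2566} = - \frac{2536}{1283}$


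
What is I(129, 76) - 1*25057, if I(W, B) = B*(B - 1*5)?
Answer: -19661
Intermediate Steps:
I(W, B) = B*(-5 + B) (I(W, B) = B*(B - 5) = B*(-5 + B))
I(129, 76) - 1*25057 = 76*(-5 + 76) - 1*25057 = 76*71 - 25057 = 5396 - 25057 = -19661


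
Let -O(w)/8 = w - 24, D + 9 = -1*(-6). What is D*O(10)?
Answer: -336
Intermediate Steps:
D = -3 (D = -9 - 1*(-6) = -9 + 6 = -3)
O(w) = 192 - 8*w (O(w) = -8*(w - 24) = -8*(-24 + w) = 192 - 8*w)
D*O(10) = -3*(192 - 8*10) = -3*(192 - 80) = -3*112 = -336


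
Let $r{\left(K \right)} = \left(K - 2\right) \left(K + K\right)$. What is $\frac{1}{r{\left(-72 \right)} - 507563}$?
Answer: $- \frac{1}{496907} \approx -2.0124 \cdot 10^{-6}$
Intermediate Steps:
$r{\left(K \right)} = 2 K \left(-2 + K\right)$ ($r{\left(K \right)} = \left(-2 + K\right) 2 K = 2 K \left(-2 + K\right)$)
$\frac{1}{r{\left(-72 \right)} - 507563} = \frac{1}{2 \left(-72\right) \left(-2 - 72\right) - 507563} = \frac{1}{2 \left(-72\right) \left(-74\right) - 507563} = \frac{1}{10656 - 507563} = \frac{1}{-496907} = - \frac{1}{496907}$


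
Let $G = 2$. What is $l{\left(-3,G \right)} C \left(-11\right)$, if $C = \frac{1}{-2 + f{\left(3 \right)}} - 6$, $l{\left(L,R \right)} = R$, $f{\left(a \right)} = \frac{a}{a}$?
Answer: $154$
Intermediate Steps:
$f{\left(a \right)} = 1$
$C = -7$ ($C = \frac{1}{-2 + 1} - 6 = \frac{1}{-1} - 6 = -1 - 6 = -7$)
$l{\left(-3,G \right)} C \left(-11\right) = 2 \left(-7\right) \left(-11\right) = \left(-14\right) \left(-11\right) = 154$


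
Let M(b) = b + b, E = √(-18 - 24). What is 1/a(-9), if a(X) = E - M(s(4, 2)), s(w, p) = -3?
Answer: 1/13 - I*√42/78 ≈ 0.076923 - 0.083086*I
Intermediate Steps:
E = I*√42 (E = √(-42) = I*√42 ≈ 6.4807*I)
M(b) = 2*b
a(X) = 6 + I*√42 (a(X) = I*√42 - 2*(-3) = I*√42 - 1*(-6) = I*√42 + 6 = 6 + I*√42)
1/a(-9) = 1/(6 + I*√42)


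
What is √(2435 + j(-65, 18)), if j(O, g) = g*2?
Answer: √2471 ≈ 49.709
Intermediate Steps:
j(O, g) = 2*g
√(2435 + j(-65, 18)) = √(2435 + 2*18) = √(2435 + 36) = √2471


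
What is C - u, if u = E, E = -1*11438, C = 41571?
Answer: 53009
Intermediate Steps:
E = -11438
u = -11438
C - u = 41571 - 1*(-11438) = 41571 + 11438 = 53009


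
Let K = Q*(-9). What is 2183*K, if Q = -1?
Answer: 19647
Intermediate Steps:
K = 9 (K = -1*(-9) = 9)
2183*K = 2183*9 = 19647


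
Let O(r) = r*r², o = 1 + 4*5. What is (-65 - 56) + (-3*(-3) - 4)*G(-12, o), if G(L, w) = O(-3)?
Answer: -256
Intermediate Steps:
o = 21 (o = 1 + 20 = 21)
O(r) = r³
G(L, w) = -27 (G(L, w) = (-3)³ = -27)
(-65 - 56) + (-3*(-3) - 4)*G(-12, o) = (-65 - 56) + (-3*(-3) - 4)*(-27) = -121 + (9 - 4)*(-27) = -121 + 5*(-27) = -121 - 135 = -256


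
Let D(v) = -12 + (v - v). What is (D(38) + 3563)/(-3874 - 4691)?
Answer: -3551/8565 ≈ -0.41459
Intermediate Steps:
D(v) = -12 (D(v) = -12 + 0 = -12)
(D(38) + 3563)/(-3874 - 4691) = (-12 + 3563)/(-3874 - 4691) = 3551/(-8565) = 3551*(-1/8565) = -3551/8565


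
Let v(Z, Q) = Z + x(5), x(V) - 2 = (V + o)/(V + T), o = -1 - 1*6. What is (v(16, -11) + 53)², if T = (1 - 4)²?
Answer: 246016/49 ≈ 5020.7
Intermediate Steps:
o = -7 (o = -1 - 6 = -7)
T = 9 (T = (-3)² = 9)
x(V) = 2 + (-7 + V)/(9 + V) (x(V) = 2 + (V - 7)/(V + 9) = 2 + (-7 + V)/(9 + V))
v(Z, Q) = 13/7 + Z (v(Z, Q) = Z + (11 + 3*5)/(9 + 5) = Z + (11 + 15)/14 = Z + (1/14)*26 = Z + 13/7 = 13/7 + Z)
(v(16, -11) + 53)² = ((13/7 + 16) + 53)² = (125/7 + 53)² = (496/7)² = 246016/49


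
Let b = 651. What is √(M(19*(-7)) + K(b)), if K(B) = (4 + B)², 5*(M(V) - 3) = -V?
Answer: √10726365/5 ≈ 655.02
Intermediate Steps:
M(V) = 3 - V/5 (M(V) = 3 + (-V)/5 = 3 - V/5)
√(M(19*(-7)) + K(b)) = √((3 - 19*(-7)/5) + (4 + 651)²) = √((3 - ⅕*(-133)) + 655²) = √((3 + 133/5) + 429025) = √(148/5 + 429025) = √(2145273/5) = √10726365/5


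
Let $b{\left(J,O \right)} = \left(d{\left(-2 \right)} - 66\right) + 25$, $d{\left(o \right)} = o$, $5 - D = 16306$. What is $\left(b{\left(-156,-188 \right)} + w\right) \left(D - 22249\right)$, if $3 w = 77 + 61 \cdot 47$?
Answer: $-36172750$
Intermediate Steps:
$D = -16301$ ($D = 5 - 16306 = -16301$)
$w = \frac{2944}{3}$ ($w = \frac{77 + 61 \cdot 47}{3} = \frac{77 + 2867}{3} = \frac{1}{3} \cdot 2944 = \frac{2944}{3} \approx 981.33$)
$b{\left(J,O \right)} = -43$ ($b{\left(J,O \right)} = \left(-2 - 66\right) + 25 = -68 + 25 = -43$)
$\left(b{\left(-156,-188 \right)} + w\right) \left(D - 22249\right) = \left(-43 + \frac{2944}{3}\right) \left(-16301 - 22249\right) = \frac{2815}{3} \left(-38550\right) = -36172750$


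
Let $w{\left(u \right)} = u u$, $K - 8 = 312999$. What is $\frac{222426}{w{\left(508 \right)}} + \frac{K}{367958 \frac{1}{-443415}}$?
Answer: $- \frac{8954284140498453}{23739178328} \approx -3.7719 \cdot 10^{5}$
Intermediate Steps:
$K = 313007$ ($K = 8 + 312999 = 313007$)
$w{\left(u \right)} = u^{2}$
$\frac{222426}{w{\left(508 \right)}} + \frac{K}{367958 \frac{1}{-443415}} = \frac{222426}{508^{2}} + \frac{313007}{367958 \frac{1}{-443415}} = \frac{222426}{258064} + \frac{313007}{367958 \left(- \frac{1}{443415}\right)} = 222426 \cdot \frac{1}{258064} + \frac{313007}{- \frac{367958}{443415}} = \frac{111213}{129032} + 313007 \left(- \frac{443415}{367958}\right) = \frac{111213}{129032} - \frac{138791998905}{367958} = - \frac{8954284140498453}{23739178328}$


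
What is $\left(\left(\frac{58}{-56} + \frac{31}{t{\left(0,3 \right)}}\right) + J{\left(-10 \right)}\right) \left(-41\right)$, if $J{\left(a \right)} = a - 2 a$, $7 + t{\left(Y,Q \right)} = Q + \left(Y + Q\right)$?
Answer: $\frac{25297}{28} \approx 903.46$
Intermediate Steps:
$t{\left(Y,Q \right)} = -7 + Y + 2 Q$ ($t{\left(Y,Q \right)} = -7 + \left(Q + \left(Y + Q\right)\right) = -7 + \left(Q + \left(Q + Y\right)\right) = -7 + \left(Y + 2 Q\right) = -7 + Y + 2 Q$)
$J{\left(a \right)} = - a$
$\left(\left(\frac{58}{-56} + \frac{31}{t{\left(0,3 \right)}}\right) + J{\left(-10 \right)}\right) \left(-41\right) = \left(\left(\frac{58}{-56} + \frac{31}{-7 + 0 + 2 \cdot 3}\right) - -10\right) \left(-41\right) = \left(\left(58 \left(- \frac{1}{56}\right) + \frac{31}{-7 + 0 + 6}\right) + 10\right) \left(-41\right) = \left(\left(- \frac{29}{28} + \frac{31}{-1}\right) + 10\right) \left(-41\right) = \left(\left(- \frac{29}{28} + 31 \left(-1\right)\right) + 10\right) \left(-41\right) = \left(\left(- \frac{29}{28} - 31\right) + 10\right) \left(-41\right) = \left(- \frac{897}{28} + 10\right) \left(-41\right) = \left(- \frac{617}{28}\right) \left(-41\right) = \frac{25297}{28}$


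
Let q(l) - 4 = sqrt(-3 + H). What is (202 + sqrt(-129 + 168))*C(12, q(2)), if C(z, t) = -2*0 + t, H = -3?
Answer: (4 + I*sqrt(6))*(202 + sqrt(39)) ≈ 832.98 + 510.09*I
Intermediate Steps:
q(l) = 4 + I*sqrt(6) (q(l) = 4 + sqrt(-3 - 3) = 4 + sqrt(-6) = 4 + I*sqrt(6))
C(z, t) = t (C(z, t) = 0 + t = t)
(202 + sqrt(-129 + 168))*C(12, q(2)) = (202 + sqrt(-129 + 168))*(4 + I*sqrt(6)) = (202 + sqrt(39))*(4 + I*sqrt(6)) = (4 + I*sqrt(6))*(202 + sqrt(39))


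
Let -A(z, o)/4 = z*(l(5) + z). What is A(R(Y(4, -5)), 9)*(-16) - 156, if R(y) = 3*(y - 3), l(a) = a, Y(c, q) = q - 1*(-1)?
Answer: 21348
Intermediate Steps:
Y(c, q) = 1 + q (Y(c, q) = q + 1 = 1 + q)
R(y) = -9 + 3*y (R(y) = 3*(-3 + y) = -9 + 3*y)
A(z, o) = -4*z*(5 + z)
A(R(Y(4, -5)), 9)*(-16) - 156 = -4*(-9 + 3*(1 - 5))*(5 + (-9 + 3*(1 - 5)))*(-16) - 156 = -4*(-9 + 3*(-4))*(5 + (-9 + 3*(-4)))*(-16) - 156 = -4*(-9 - 12)*(5 + (-9 - 12))*(-16) - 156 = -4*(-21)*(5 - 21)*(-16) - 156 = -4*(-21)*(-16)*(-16) - 156 = -1344*(-16) - 156 = 21504 - 156 = 21348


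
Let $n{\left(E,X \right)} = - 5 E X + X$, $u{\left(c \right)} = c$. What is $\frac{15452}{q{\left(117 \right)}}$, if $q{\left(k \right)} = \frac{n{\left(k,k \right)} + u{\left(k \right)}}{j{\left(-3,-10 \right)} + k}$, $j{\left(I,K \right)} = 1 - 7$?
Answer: $- \frac{571724}{22737} \approx -25.145$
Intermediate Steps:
$j{\left(I,K \right)} = -6$ ($j{\left(I,K \right)} = 1 - 7 = -6$)
$n{\left(E,X \right)} = X - 5 E X$ ($n{\left(E,X \right)} = - 5 E X + X = X - 5 E X$)
$q{\left(k \right)} = \frac{k + k \left(1 - 5 k\right)}{-6 + k}$ ($q{\left(k \right)} = \frac{k \left(1 - 5 k\right) + k}{-6 + k} = \frac{k + k \left(1 - 5 k\right)}{-6 + k}$)
$\frac{15452}{q{\left(117 \right)}} = \frac{15452}{117 \frac{1}{-6 + 117} \left(2 - 585\right)} = \frac{15452}{117 \cdot \frac{1}{111} \left(2 - 585\right)} = \frac{15452}{117 \cdot \frac{1}{111} \left(-583\right)} = \frac{15452}{- \frac{22737}{37}} = 15452 \left(- \frac{37}{22737}\right) = - \frac{571724}{22737}$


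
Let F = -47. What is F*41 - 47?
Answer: -1974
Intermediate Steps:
F*41 - 47 = -47*41 - 47 = -1927 - 47 = -1974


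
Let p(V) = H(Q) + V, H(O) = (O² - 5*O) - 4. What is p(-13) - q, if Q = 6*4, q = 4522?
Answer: -4083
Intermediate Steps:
Q = 24
H(O) = -4 + O² - 5*O
p(V) = 452 + V (p(V) = (-4 + 24² - 5*24) + V = (-4 + 576 - 120) + V = 452 + V)
p(-13) - q = (452 - 13) - 1*4522 = 439 - 4522 = -4083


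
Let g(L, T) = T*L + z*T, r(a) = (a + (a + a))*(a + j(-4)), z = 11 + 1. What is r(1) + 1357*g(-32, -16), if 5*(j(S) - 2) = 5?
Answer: 434252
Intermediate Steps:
j(S) = 3 (j(S) = 2 + (⅕)*5 = 2 + 1 = 3)
z = 12
r(a) = 3*a*(3 + a) (r(a) = (a + (a + a))*(a + 3) = (a + 2*a)*(3 + a) = (3*a)*(3 + a) = 3*a*(3 + a))
g(L, T) = 12*T + L*T (g(L, T) = T*L + 12*T = L*T + 12*T = 12*T + L*T)
r(1) + 1357*g(-32, -16) = 3*1*(3 + 1) + 1357*(-16*(12 - 32)) = 3*1*4 + 1357*(-16*(-20)) = 12 + 1357*320 = 12 + 434240 = 434252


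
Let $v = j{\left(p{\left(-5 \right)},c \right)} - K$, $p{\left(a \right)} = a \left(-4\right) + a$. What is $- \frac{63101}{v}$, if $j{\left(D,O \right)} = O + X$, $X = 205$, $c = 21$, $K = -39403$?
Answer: $- \frac{63101}{39629} \approx -1.5923$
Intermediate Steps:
$p{\left(a \right)} = - 3 a$ ($p{\left(a \right)} = - 4 a + a = - 3 a$)
$j{\left(D,O \right)} = 205 + O$ ($j{\left(D,O \right)} = O + 205 = 205 + O$)
$v = 39629$ ($v = \left(205 + 21\right) - -39403 = 226 + 39403 = 39629$)
$- \frac{63101}{v} = - \frac{63101}{39629}$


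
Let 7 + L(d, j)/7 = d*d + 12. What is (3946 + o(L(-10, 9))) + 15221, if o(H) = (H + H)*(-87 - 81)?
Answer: -227793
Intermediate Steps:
L(d, j) = 35 + 7*d² (L(d, j) = -49 + 7*(d*d + 12) = -49 + 7*(d² + 12) = -49 + 7*(12 + d²) = -49 + (84 + 7*d²) = 35 + 7*d²)
o(H) = -336*H (o(H) = (2*H)*(-168) = -336*H)
(3946 + o(L(-10, 9))) + 15221 = (3946 - 336*(35 + 7*(-10)²)) + 15221 = (3946 - 336*(35 + 7*100)) + 15221 = (3946 - 336*(35 + 700)) + 15221 = (3946 - 336*735) + 15221 = (3946 - 246960) + 15221 = -243014 + 15221 = -227793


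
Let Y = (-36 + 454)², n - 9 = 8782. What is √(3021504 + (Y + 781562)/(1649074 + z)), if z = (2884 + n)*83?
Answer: √20710727553860637018/2618099 ≈ 1738.2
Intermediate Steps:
n = 8791 (n = 9 + 8782 = 8791)
Y = 174724 (Y = 418² = 174724)
z = 969025 (z = (2884 + 8791)*83 = 11675*83 = 969025)
√(3021504 + (Y + 781562)/(1649074 + z)) = √(3021504 + (174724 + 781562)/(1649074 + 969025)) = √(3021504 + 956286/2618099) = √(7910597557182/2618099) = √20710727553860637018/2618099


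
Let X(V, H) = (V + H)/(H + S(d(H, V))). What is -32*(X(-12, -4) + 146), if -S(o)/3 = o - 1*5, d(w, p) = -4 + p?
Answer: -275136/59 ≈ -4663.3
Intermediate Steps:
S(o) = 15 - 3*o (S(o) = -3*(o - 1*5) = -3*(o - 5) = -3*(-5 + o) = 15 - 3*o)
X(V, H) = (H + V)/(27 + H - 3*V) (X(V, H) = (V + H)/(H + (15 - 3*(-4 + V))) = (H + V)/(H + (15 + (12 - 3*V))) = (H + V)/(H + (27 - 3*V)) = (H + V)/(27 + H - 3*V))
-32*(X(-12, -4) + 146) = -32*((-4 - 12)/(27 - 4 - 3*(-12)) + 146) = -32*(-16/(27 - 4 + 36) + 146) = -32*(-16/59 + 146) = -32*8598/59 = -275136/59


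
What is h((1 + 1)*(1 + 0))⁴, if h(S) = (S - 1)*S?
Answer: 16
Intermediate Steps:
h(S) = S*(-1 + S) (h(S) = (-1 + S)*S = S*(-1 + S))
h((1 + 1)*(1 + 0))⁴ = (((1 + 1)*(1 + 0))*(-1 + (1 + 1)*(1 + 0)))⁴ = ((2*1)*(-1 + 2*1))⁴ = (2*(-1 + 2))⁴ = (2*1)⁴ = 2⁴ = 16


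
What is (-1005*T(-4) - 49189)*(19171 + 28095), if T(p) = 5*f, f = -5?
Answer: -1137409024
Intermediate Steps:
T(p) = -25 (T(p) = 5*(-5) = -25)
(-1005*T(-4) - 49189)*(19171 + 28095) = (-1005*(-25) - 49189)*(19171 + 28095) = (25125 - 49189)*47266 = -24064*47266 = -1137409024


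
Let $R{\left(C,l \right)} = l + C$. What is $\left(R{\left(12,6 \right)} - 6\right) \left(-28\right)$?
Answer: $-336$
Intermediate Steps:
$R{\left(C,l \right)} = C + l$
$\left(R{\left(12,6 \right)} - 6\right) \left(-28\right) = \left(\left(12 + 6\right) - 6\right) \left(-28\right) = \left(18 - 6\right) \left(-28\right) = 12 \left(-28\right) = -336$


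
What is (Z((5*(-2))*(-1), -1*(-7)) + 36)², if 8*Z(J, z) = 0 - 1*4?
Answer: 5041/4 ≈ 1260.3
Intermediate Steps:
Z(J, z) = -½ (Z(J, z) = (0 - 1*4)/8 = (0 - 4)/8 = (⅛)*(-4) = -½)
(Z((5*(-2))*(-1), -1*(-7)) + 36)² = (-½ + 36)² = (71/2)² = 5041/4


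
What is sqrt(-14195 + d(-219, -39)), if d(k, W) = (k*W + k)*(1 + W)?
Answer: I*sqrt(330431) ≈ 574.83*I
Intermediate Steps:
d(k, W) = (1 + W)*(k + W*k) (d(k, W) = (W*k + k)*(1 + W) = (k + W*k)*(1 + W) = (1 + W)*(k + W*k))
sqrt(-14195 + d(-219, -39)) = sqrt(-14195 - 219*(1 + (-39)**2 + 2*(-39))) = sqrt(-14195 - 219*(1 + 1521 - 78)) = sqrt(-14195 - 219*1444) = sqrt(-14195 - 316236) = sqrt(-330431) = I*sqrt(330431)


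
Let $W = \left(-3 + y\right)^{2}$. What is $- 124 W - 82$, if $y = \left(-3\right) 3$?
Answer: $-17938$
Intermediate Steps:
$y = -9$
$W = 144$ ($W = \left(-3 - 9\right)^{2} = \left(-12\right)^{2} = 144$)
$- 124 W - 82 = \left(-124\right) 144 - 82 = -17856 - 82 = -17938$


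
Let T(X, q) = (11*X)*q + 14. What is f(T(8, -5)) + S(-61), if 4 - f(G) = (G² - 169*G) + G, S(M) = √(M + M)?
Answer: -253040 + I*√122 ≈ -2.5304e+5 + 11.045*I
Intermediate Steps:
S(M) = √2*√M (S(M) = √(2*M) = √2*√M)
T(X, q) = 14 + 11*X*q (T(X, q) = 11*X*q + 14 = 14 + 11*X*q)
f(G) = 4 - G² + 168*G (f(G) = 4 - ((G² - 169*G) + G) = 4 - (G² - 168*G) = 4 + (-G² + 168*G) = 4 - G² + 168*G)
f(T(8, -5)) + S(-61) = (4 - (14 + 11*8*(-5))² + 168*(14 + 11*8*(-5))) + √2*√(-61) = (4 - (14 - 440)² + 168*(14 - 440)) + √2*(I*√61) = (4 - 1*(-426)² + 168*(-426)) + I*√122 = (4 - 1*181476 - 71568) + I*√122 = (4 - 181476 - 71568) + I*√122 = -253040 + I*√122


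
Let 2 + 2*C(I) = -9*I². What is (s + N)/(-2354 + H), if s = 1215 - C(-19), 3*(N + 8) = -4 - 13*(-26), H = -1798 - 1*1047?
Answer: -17663/31194 ≈ -0.56623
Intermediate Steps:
H = -2845 (H = -1798 - 1047 = -2845)
C(I) = -1 - 9*I²/2 (C(I) = -1 + (-9*I²)/2 = -1 - 9*I²/2)
N = 310/3 (N = -8 + (-4 - 13*(-26))/3 = -8 + (-4 + 338)/3 = -8 + (⅓)*334 = -8 + 334/3 = 310/3 ≈ 103.33)
s = 5681/2 (s = 1215 - (-1 - 9/2*(-19)²) = 1215 - (-1 - 9/2*361) = 1215 - (-1 - 3249/2) = 1215 - 1*(-3251/2) = 1215 + 3251/2 = 5681/2 ≈ 2840.5)
(s + N)/(-2354 + H) = (5681/2 + 310/3)/(-2354 - 2845) = (17663/6)/(-5199) = (17663/6)*(-1/5199) = -17663/31194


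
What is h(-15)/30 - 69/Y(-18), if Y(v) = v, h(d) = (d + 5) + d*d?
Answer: 11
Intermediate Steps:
h(d) = 5 + d + d² (h(d) = (5 + d) + d² = 5 + d + d²)
h(-15)/30 - 69/Y(-18) = (5 - 15 + (-15)²)/30 - 69/(-18) = (5 - 15 + 225)*(1/30) - 69*(-1/18) = 215*(1/30) + 23/6 = 43/6 + 23/6 = 11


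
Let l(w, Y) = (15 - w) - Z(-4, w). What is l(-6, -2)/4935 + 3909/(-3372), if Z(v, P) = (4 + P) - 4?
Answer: -2133319/1848980 ≈ -1.1538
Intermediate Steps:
Z(v, P) = P
l(w, Y) = 15 - 2*w (l(w, Y) = (15 - w) - w = 15 - 2*w)
l(-6, -2)/4935 + 3909/(-3372) = (15 - 2*(-6))/4935 + 3909/(-3372) = (15 + 12)*(1/4935) + 3909*(-1/3372) = 27*(1/4935) - 1303/1124 = 9/1645 - 1303/1124 = -2133319/1848980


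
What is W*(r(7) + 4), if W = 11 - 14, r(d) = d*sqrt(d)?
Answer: -12 - 21*sqrt(7) ≈ -67.561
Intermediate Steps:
r(d) = d**(3/2)
W = -3
W*(r(7) + 4) = -3*(7**(3/2) + 4) = -3*(7*sqrt(7) + 4) = -3*(4 + 7*sqrt(7)) = -12 - 21*sqrt(7)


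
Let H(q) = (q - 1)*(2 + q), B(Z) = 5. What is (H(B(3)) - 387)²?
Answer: 128881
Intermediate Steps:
H(q) = (-1 + q)*(2 + q)
(H(B(3)) - 387)² = ((-2 + 5 + 5²) - 387)² = ((-2 + 5 + 25) - 387)² = (28 - 387)² = (-359)² = 128881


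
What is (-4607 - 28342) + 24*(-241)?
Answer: -38733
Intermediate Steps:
(-4607 - 28342) + 24*(-241) = -32949 - 5784 = -38733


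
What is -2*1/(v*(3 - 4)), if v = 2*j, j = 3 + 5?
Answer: ⅛ ≈ 0.12500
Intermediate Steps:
j = 8
v = 16 (v = 2*8 = 16)
-2*1/(v*(3 - 4)) = -2*1/(16*(3 - 4)) = -2/((-1*16)) = -2/(-16) = -2*(-1/16) = ⅛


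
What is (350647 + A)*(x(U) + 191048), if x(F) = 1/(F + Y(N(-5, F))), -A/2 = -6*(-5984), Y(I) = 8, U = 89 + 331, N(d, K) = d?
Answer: 22800259319255/428 ≈ 5.3272e+10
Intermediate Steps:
U = 420
A = -71808 (A = -(-12)*(-5984) = -2*35904 = -71808)
x(F) = 1/(8 + F) (x(F) = 1/(F + 8) = 1/(8 + F))
(350647 + A)*(x(U) + 191048) = (350647 - 71808)*(1/(8 + 420) + 191048) = 278839*(1/428 + 191048) = 278839*(81768545/428) = 22800259319255/428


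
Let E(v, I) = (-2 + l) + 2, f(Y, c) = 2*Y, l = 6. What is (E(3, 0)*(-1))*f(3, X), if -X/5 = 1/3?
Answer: -36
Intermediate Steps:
X = -5/3 ≈ -1.6667
E(v, I) = 6 (E(v, I) = (-2 + 6) + 2 = 4 + 2 = 6)
(E(3, 0)*(-1))*f(3, X) = (6*(-1))*(2*3) = -6*6 = -36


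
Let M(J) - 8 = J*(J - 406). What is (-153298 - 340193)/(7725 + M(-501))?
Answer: -493491/462140 ≈ -1.0678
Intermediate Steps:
M(J) = 8 + J*(-406 + J) (M(J) = 8 + J*(J - 406) = 8 + J*(-406 + J))
(-153298 - 340193)/(7725 + M(-501)) = (-153298 - 340193)/(7725 + (8 + (-501)**2 - 406*(-501))) = -493491/(7725 + (8 + 251001 + 203406)) = -493491/(7725 + 454415) = -493491/462140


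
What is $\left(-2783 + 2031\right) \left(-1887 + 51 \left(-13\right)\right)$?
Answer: $1917600$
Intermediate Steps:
$\left(-2783 + 2031\right) \left(-1887 + 51 \left(-13\right)\right) = - 752 \left(-1887 - 663\right) = \left(-752\right) \left(-2550\right) = 1917600$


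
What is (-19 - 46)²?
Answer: 4225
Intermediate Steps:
(-19 - 46)² = (-65)² = 4225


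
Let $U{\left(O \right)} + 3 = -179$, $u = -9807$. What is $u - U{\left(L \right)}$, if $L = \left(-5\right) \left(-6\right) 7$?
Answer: $-9625$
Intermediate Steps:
$L = 210$ ($L = 30 \cdot 7 = 210$)
$U{\left(O \right)} = -182$ ($U{\left(O \right)} = -3 - 179 = -182$)
$u - U{\left(L \right)} = -9807 - -182 = -9807 + 182 = -9625$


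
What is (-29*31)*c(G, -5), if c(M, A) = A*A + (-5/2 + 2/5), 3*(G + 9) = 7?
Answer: -205871/10 ≈ -20587.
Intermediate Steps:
G = -20/3 (G = -9 + (⅓)*7 = -9 + 7/3 = -20/3 ≈ -6.6667)
c(M, A) = -21/10 + A² (c(M, A) = A² + (-5*½ + 2*(⅕)) = A² + (-5/2 + ⅖) = A² - 21/10 = -21/10 + A²)
(-29*31)*c(G, -5) = (-29*31)*(-21/10 + (-5)²) = -899*(-21/10 + 25) = -899*229/10 = -205871/10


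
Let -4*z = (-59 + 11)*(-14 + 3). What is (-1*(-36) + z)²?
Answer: 9216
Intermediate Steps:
z = -132 (z = -(-59 + 11)*(-14 + 3)/4 = -(-12)*(-11) = -¼*528 = -132)
(-1*(-36) + z)² = (-1*(-36) - 132)² = (36 - 132)² = (-96)² = 9216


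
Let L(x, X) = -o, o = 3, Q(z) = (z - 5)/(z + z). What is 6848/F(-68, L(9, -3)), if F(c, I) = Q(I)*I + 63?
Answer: 6848/59 ≈ 116.07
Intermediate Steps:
Q(z) = (-5 + z)/(2*z) (Q(z) = (-5 + z)/((2*z)) = (-5 + z)*(1/(2*z)) = (-5 + z)/(2*z))
L(x, X) = -3 (L(x, X) = -1*3 = -3)
F(c, I) = 121/2 + I/2 (F(c, I) = ((-5 + I)/(2*I))*I + 63 = (-5/2 + I/2) + 63 = 121/2 + I/2)
6848/F(-68, L(9, -3)) = 6848/(121/2 + (1/2)*(-3)) = 6848/(121/2 - 3/2) = 6848/59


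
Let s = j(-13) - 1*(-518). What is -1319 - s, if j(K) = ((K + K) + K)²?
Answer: -3358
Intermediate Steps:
j(K) = 9*K² (j(K) = (2*K + K)² = (3*K)² = 9*K²)
s = 2039 (s = 9*(-13)² - 1*(-518) = 9*169 + 518 = 1521 + 518 = 2039)
-1319 - s = -1319 - 1*2039 = -1319 - 2039 = -3358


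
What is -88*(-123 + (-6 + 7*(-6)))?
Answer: 15048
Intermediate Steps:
-88*(-123 + (-6 + 7*(-6))) = -88*(-123 + (-6 - 42)) = -88*(-123 - 48) = -88*(-171) = 15048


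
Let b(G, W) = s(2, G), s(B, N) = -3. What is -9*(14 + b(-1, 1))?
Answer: -99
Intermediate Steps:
b(G, W) = -3
-9*(14 + b(-1, 1)) = -9*(14 - 3) = -9*11 = -99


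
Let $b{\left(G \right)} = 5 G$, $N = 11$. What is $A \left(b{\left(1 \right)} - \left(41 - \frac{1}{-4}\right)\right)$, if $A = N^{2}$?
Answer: $- \frac{17545}{4} \approx -4386.3$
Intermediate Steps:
$A = 121$ ($A = 11^{2} = 121$)
$A \left(b{\left(1 \right)} - \left(41 - \frac{1}{-4}\right)\right) = 121 \left(5 \cdot 1 - \left(41 - \frac{1}{-4}\right)\right) = 121 \left(5 - \frac{165}{4}\right) = 121 \left(- \frac{145}{4}\right) = - \frac{17545}{4}$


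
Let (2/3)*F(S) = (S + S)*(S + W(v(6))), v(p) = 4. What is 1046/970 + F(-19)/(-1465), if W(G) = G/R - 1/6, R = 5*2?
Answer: 494781/1421050 ≈ 0.34818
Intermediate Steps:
R = 10
W(G) = -⅙ + G/10 (W(G) = G/10 - 1/6 = G*(⅒) - 1*⅙ = G/10 - ⅙ = -⅙ + G/10)
F(S) = 3*S*(7/30 + S) (F(S) = 3*((S + S)*(S + (-⅙ + (⅒)*4)))/2 = 3*((2*S)*(S + (-⅙ + ⅖)))/2 = 3*((2*S)*(S + 7/30))/2 = 3*((2*S)*(7/30 + S))/2 = 3*(2*S*(7/30 + S))/2 = 3*S*(7/30 + S))
1046/970 + F(-19)/(-1465) = 1046/970 + ((⅒)*(-19)*(7 + 30*(-19)))/(-1465) = 1046*(1/970) + ((⅒)*(-19)*(7 - 570))*(-1/1465) = 523/485 + ((⅒)*(-19)*(-563))*(-1/1465) = 523/485 + (10697/10)*(-1/1465) = 523/485 - 10697/14650 = 494781/1421050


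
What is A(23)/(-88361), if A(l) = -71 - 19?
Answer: 90/88361 ≈ 0.0010185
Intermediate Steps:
A(l) = -90
A(23)/(-88361) = -90/(-88361) = -90*(-1/88361) = 90/88361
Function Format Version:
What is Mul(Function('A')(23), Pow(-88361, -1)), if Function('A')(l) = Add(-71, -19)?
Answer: Rational(90, 88361) ≈ 0.0010185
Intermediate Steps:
Function('A')(l) = -90
Mul(Function('A')(23), Pow(-88361, -1)) = Mul(-90, Pow(-88361, -1)) = Mul(-90, Rational(-1, 88361)) = Rational(90, 88361)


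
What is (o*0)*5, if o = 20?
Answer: 0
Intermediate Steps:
(o*0)*5 = (20*0)*5 = 0*5 = 0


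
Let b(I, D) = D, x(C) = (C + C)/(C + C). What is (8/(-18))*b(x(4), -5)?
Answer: 20/9 ≈ 2.2222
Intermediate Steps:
x(C) = 1 (x(C) = (2*C)/((2*C)) = (2*C)*(1/(2*C)) = 1)
(8/(-18))*b(x(4), -5) = (8/(-18))*(-5) = (8*(-1/18))*(-5) = -4/9*(-5) = 20/9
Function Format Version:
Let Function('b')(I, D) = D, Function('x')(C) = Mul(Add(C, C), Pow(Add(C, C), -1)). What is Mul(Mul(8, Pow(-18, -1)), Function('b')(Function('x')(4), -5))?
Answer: Rational(20, 9) ≈ 2.2222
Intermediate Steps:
Function('x')(C) = 1 (Function('x')(C) = Mul(Mul(2, C), Pow(Mul(2, C), -1)) = Mul(Mul(2, C), Mul(Rational(1, 2), Pow(C, -1))) = 1)
Mul(Mul(8, Pow(-18, -1)), Function('b')(Function('x')(4), -5)) = Mul(Mul(8, Pow(-18, -1)), -5) = Mul(Mul(8, Rational(-1, 18)), -5) = Mul(Rational(-4, 9), -5) = Rational(20, 9)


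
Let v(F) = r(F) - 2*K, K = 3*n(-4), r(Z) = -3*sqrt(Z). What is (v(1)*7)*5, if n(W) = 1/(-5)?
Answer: -63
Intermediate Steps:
n(W) = -1/5
K = -3/5 (K = 3*(-1/5) = -3/5 ≈ -0.60000)
v(F) = 6/5 - 3*sqrt(F) (v(F) = -3*sqrt(F) - 2*(-3/5) = -3*sqrt(F) + 6/5 = 6/5 - 3*sqrt(F))
(v(1)*7)*5 = ((6/5 - 3*sqrt(1))*7)*5 = ((6/5 - 3*1)*7)*5 = ((6/5 - 3)*7)*5 = -9/5*7*5 = -63/5*5 = -63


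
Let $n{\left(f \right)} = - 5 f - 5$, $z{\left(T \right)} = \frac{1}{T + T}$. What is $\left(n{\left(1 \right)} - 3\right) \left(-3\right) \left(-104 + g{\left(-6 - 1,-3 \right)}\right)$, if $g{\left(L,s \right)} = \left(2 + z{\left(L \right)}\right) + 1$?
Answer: $- \frac{55185}{14} \approx -3941.8$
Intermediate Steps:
$z{\left(T \right)} = \frac{1}{2 T}$
$n{\left(f \right)} = -5 - 5 f$
$g{\left(L,s \right)} = 3 + \frac{1}{2 L}$ ($g{\left(L,s \right)} = \left(2 + \frac{1}{2 L}\right) + 1 = 3 + \frac{1}{2 L}$)
$\left(n{\left(1 \right)} - 3\right) \left(-3\right) \left(-104 + g{\left(-6 - 1,-3 \right)}\right) = \left(\left(-5 - 5\right) - 3\right) \left(-3\right) \left(-104 + \left(3 + \frac{1}{2 \left(-6 - 1\right)}\right)\right) = \left(-10 - 3\right) \left(-3\right) \left(-104 + \left(3 + \frac{1}{2 \left(-7\right)}\right)\right) = \left(-13\right) \left(-3\right) \left(-104 + \left(3 + \frac{1}{2} \left(- \frac{1}{7}\right)\right)\right) = 39 \left(-104 + \left(3 - \frac{1}{14}\right)\right) = 39 \left(-104 + \frac{41}{14}\right) = 39 \left(- \frac{1415}{14}\right) = - \frac{55185}{14}$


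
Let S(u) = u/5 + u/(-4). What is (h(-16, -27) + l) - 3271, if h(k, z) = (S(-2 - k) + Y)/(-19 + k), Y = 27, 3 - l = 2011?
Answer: -1847913/350 ≈ -5279.8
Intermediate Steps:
l = -2008 (l = 3 - 1*2011 = 3 - 2011 = -2008)
S(u) = -u/20 (S(u) = u*(⅕) + u*(-¼) = u/5 - u/4 = -u/20)
h(k, z) = (271/10 + k/20)/(-19 + k) (h(k, z) = (-(-2 - k)/20 + 27)/(-19 + k) = ((⅒ + k/20) + 27)/(-19 + k) = (271/10 + k/20)/(-19 + k))
(h(-16, -27) + l) - 3271 = ((542 - 16)/(20*(-19 - 16)) - 2008) - 3271 = ((1/20)*526/(-35) - 2008) - 3271 = ((1/20)*(-1/35)*526 - 2008) - 3271 = (-263/350 - 2008) - 3271 = -703063/350 - 3271 = -1847913/350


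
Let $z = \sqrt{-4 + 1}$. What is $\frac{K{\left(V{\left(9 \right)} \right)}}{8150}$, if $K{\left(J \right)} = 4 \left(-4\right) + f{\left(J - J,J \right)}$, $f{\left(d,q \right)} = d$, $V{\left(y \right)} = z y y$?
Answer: $- \frac{8}{4075} \approx -0.0019632$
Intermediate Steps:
$z = i \sqrt{3}$ ($z = \sqrt{-3} = i \sqrt{3} \approx 1.732 i$)
$V{\left(y \right)} = i \sqrt{3} y^{2}$ ($V{\left(y \right)} = i \sqrt{3} y y = i y \sqrt{3} y = i \sqrt{3} y^{2}$)
$K{\left(J \right)} = -16$ ($K{\left(J \right)} = 4 \left(-4\right) + \left(J - J\right) = -16 + 0 = -16$)
$\frac{K{\left(V{\left(9 \right)} \right)}}{8150} = - \frac{16}{8150} = \left(-16\right) \frac{1}{8150} = - \frac{8}{4075}$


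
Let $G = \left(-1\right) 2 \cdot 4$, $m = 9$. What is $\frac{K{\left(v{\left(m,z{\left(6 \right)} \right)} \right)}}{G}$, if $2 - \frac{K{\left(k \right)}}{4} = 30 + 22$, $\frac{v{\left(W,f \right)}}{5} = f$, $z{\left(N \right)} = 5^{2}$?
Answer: $25$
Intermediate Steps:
$z{\left(N \right)} = 25$
$v{\left(W,f \right)} = 5 f$
$G = -8$ ($G = \left(-2\right) 4 = -8$)
$K{\left(k \right)} = -200$ ($K{\left(k \right)} = 8 - 4 \left(30 + 22\right) = 8 - 208 = -200$)
$\frac{K{\left(v{\left(m,z{\left(6 \right)} \right)} \right)}}{G} = - \frac{200}{-8} = \left(-200\right) \left(- \frac{1}{8}\right) = 25$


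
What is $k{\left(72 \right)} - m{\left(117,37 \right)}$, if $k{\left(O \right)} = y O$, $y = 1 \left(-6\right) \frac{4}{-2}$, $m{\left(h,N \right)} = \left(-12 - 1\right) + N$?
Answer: $840$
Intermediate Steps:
$m{\left(h,N \right)} = -13 + N$
$y = 12$ ($y = - 6 \cdot 4 \left(- \frac{1}{2}\right) = \left(-6\right) \left(-2\right) = 12$)
$k{\left(O \right)} = 12 O$
$k{\left(72 \right)} - m{\left(117,37 \right)} = 12 \cdot 72 - \left(-13 + 37\right) = 864 - 24 = 840$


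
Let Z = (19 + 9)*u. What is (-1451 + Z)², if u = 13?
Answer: 1181569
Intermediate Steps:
Z = 364 (Z = (19 + 9)*13 = 28*13 = 364)
(-1451 + Z)² = (-1451 + 364)² = (-1087)² = 1181569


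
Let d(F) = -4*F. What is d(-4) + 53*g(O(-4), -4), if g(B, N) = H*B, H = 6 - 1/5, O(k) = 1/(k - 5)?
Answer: -817/45 ≈ -18.156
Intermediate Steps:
O(k) = 1/(-5 + k)
H = 29/5 (H = 6 - 1*⅕ = 6 - ⅕ = 29/5 ≈ 5.8000)
g(B, N) = 29*B/5
d(-4) + 53*g(O(-4), -4) = -4*(-4) + 53*(29/(5*(-5 - 4))) = 16 + 53*((29/5)/(-9)) = 16 + 53*((29/5)*(-⅑)) = 16 + 53*(-29/45) = 16 - 1537/45 = -817/45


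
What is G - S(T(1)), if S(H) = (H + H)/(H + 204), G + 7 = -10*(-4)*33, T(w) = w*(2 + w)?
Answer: 90595/69 ≈ 1313.0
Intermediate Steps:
G = 1313 (G = -7 - 10*(-4)*33 = -7 + 40*33 = -7 + 1320 = 1313)
S(H) = 2*H/(204 + H) (S(H) = (2*H)/(204 + H) = 2*H/(204 + H))
G - S(T(1)) = 1313 - 2*1*(2 + 1)/(204 + 1*(2 + 1)) = 1313 - 2*1*3/(204 + 1*3) = 1313 - 2*3/(204 + 3) = 1313 - 2*3/207 = 1313 - 1*2/69 = 1313 - 2/69 = 90595/69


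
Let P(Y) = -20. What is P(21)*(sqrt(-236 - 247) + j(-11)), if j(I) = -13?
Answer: 260 - 20*I*sqrt(483) ≈ 260.0 - 439.55*I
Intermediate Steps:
P(21)*(sqrt(-236 - 247) + j(-11)) = -20*(sqrt(-236 - 247) - 13) = -20*(sqrt(-483) - 13) = -20*(I*sqrt(483) - 13) = -20*(-13 + I*sqrt(483)) = 260 - 20*I*sqrt(483)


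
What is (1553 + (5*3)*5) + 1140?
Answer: 2768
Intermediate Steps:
(1553 + (5*3)*5) + 1140 = (1553 + 15*5) + 1140 = (1553 + 75) + 1140 = 1628 + 1140 = 2768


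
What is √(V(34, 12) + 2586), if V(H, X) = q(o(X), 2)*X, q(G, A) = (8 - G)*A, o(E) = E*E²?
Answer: I*√38694 ≈ 196.71*I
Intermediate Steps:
o(E) = E³
q(G, A) = A*(8 - G)
V(H, X) = X*(16 - 2*X³) (V(H, X) = (2*(8 - X³))*X = (16 - 2*X³)*X = X*(16 - 2*X³))
√(V(34, 12) + 2586) = √(2*12*(8 - 1*12³) + 2586) = √(2*12*(8 - 1*1728) + 2586) = √(2*12*(8 - 1728) + 2586) = √(2*12*(-1720) + 2586) = √(-41280 + 2586) = √(-38694) = I*√38694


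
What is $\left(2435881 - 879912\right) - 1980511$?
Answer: $-424542$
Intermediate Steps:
$\left(2435881 - 879912\right) - 1980511 = 1555969 - 1980511 = -424542$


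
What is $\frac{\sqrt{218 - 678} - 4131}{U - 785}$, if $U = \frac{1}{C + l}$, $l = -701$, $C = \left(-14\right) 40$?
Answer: $\frac{1736397}{329962} - \frac{1261 i \sqrt{115}}{494943} \approx 5.2624 - 0.027322 i$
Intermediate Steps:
$C = -560$
$U = - \frac{1}{1261}$ ($U = \frac{1}{-560 - 701} = \frac{1}{-1261} = - \frac{1}{1261} \approx -0.00079302$)
$\frac{\sqrt{218 - 678} - 4131}{U - 785} = \frac{\sqrt{218 - 678} - 4131}{- \frac{1}{1261} - 785} = \frac{\sqrt{-460} - 4131}{- \frac{989886}{1261}} = \left(2 i \sqrt{115} - 4131\right) \left(- \frac{1261}{989886}\right) = \left(-4131 + 2 i \sqrt{115}\right) \left(- \frac{1261}{989886}\right) = \frac{1736397}{329962} - \frac{1261 i \sqrt{115}}{494943}$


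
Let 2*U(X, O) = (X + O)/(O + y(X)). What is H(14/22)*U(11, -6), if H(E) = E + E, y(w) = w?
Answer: 7/11 ≈ 0.63636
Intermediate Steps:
U(X, O) = ½ (U(X, O) = ((X + O)/(O + X))/2 = ((O + X)/(O + X))/2 = (½)*1 = ½)
H(E) = 2*E
H(14/22)*U(11, -6) = (2*(14/22))*(½) = (2*(14*(1/22)))*(½) = (2*(7/11))*(½) = (14/11)*(½) = 7/11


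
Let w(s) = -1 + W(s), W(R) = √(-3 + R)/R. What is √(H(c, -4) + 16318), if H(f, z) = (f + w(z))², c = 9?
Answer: √(262105 - 64*I*√7)/4 ≈ 127.99 - 0.041343*I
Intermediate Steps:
W(R) = √(-3 + R)/R
w(s) = -1 + √(-3 + s)/s
H(f, z) = (f + (√(-3 + z) - z)/z)²
√(H(c, -4) + 16318) = √((√(-3 - 4) - 4*(-1 + 9))²/(-4)² + 16318) = √((√(-7) - 4*8)²/16 + 16318) = √((I*√7 - 32)²/16 + 16318) = √((-32 + I*√7)²/16 + 16318) = √(16318 + (-32 + I*√7)²/16)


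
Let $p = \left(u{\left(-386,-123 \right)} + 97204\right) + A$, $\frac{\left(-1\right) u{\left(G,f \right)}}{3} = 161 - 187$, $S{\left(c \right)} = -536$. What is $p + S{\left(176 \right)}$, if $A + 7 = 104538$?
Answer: $201277$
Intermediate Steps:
$A = 104531$ ($A = -7 + 104538 = 104531$)
$u{\left(G,f \right)} = 78$ ($u{\left(G,f \right)} = - 3 \left(161 - 187\right) = \left(-3\right) \left(-26\right) = 78$)
$p = 201813$ ($p = \left(78 + 97204\right) + 104531 = 97282 + 104531 = 201813$)
$p + S{\left(176 \right)} = 201813 - 536 = 201277$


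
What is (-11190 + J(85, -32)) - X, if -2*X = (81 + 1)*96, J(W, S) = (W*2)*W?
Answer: 7196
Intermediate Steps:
J(W, S) = 2*W**2 (J(W, S) = (2*W)*W = 2*W**2)
X = -3936 (X = -(81 + 1)*96/2 = -41*96 = -1/2*7872 = -3936)
(-11190 + J(85, -32)) - X = (-11190 + 2*85**2) - 1*(-3936) = (-11190 + 2*7225) + 3936 = (-11190 + 14450) + 3936 = 3260 + 3936 = 7196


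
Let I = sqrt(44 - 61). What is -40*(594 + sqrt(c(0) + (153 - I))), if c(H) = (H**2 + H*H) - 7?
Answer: -23760 - 40*sqrt(146 - I*sqrt(17)) ≈ -24243.0 + 6.8239*I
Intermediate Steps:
I = I*sqrt(17) (I = sqrt(-17) = I*sqrt(17) ≈ 4.1231*I)
c(H) = -7 + 2*H**2 (c(H) = (H**2 + H**2) - 7 = 2*H**2 - 7 = -7 + 2*H**2)
-40*(594 + sqrt(c(0) + (153 - I))) = -40*(594 + sqrt((-7 + 2*0**2) + (153 - I*sqrt(17)))) = -40*(594 + sqrt((-7 + 2*0) + (153 - I*sqrt(17)))) = -40*(594 + sqrt((-7 + 0) + (153 - I*sqrt(17)))) = -40*(594 + sqrt(-7 + (153 - I*sqrt(17)))) = -40*(594 + sqrt(146 - I*sqrt(17))) = -23760 - 40*sqrt(146 - I*sqrt(17))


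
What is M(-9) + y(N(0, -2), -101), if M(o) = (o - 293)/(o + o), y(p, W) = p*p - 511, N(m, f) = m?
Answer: -4448/9 ≈ -494.22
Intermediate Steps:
y(p, W) = -511 + p**2 (y(p, W) = p**2 - 511 = -511 + p**2)
M(o) = (-293 + o)/(2*o) (M(o) = (-293 + o)/((2*o)) = (-293 + o)*(1/(2*o)) = (-293 + o)/(2*o))
M(-9) + y(N(0, -2), -101) = (1/2)*(-293 - 9)/(-9) + (-511 + 0**2) = (1/2)*(-1/9)*(-302) + (-511 + 0) = 151/9 - 511 = -4448/9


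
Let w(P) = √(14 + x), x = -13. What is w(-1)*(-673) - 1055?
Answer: -1728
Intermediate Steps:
w(P) = 1 (w(P) = √(14 - 13) = √1 = 1)
w(-1)*(-673) - 1055 = 1*(-673) - 1055 = -673 - 1055 = -1728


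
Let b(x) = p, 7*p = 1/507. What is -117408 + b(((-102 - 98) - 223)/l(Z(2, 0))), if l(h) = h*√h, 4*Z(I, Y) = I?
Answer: -416680991/3549 ≈ -1.1741e+5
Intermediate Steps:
p = 1/3549 (p = (⅐)/507 = (⅐)*(1/507) = 1/3549 ≈ 0.00028177)
Z(I, Y) = I/4
l(h) = h^(3/2)
b(x) = 1/3549
-117408 + b(((-102 - 98) - 223)/l(Z(2, 0))) = -117408 + 1/3549 = -416680991/3549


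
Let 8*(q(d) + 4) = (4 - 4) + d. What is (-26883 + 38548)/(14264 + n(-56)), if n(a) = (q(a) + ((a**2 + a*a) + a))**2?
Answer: 11665/38516289 ≈ 0.00030286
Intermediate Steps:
q(d) = -4 + d/8 (q(d) = -4 + ((4 - 4) + d)/8 = -4 + (0 + d)/8 = -4 + d/8)
n(a) = (-4 + 2*a**2 + 9*a/8)**2 (n(a) = ((-4 + a/8) + ((a**2 + a*a) + a))**2 = ((-4 + a/8) + ((a**2 + a**2) + a))**2 = ((-4 + a/8) + (2*a**2 + a))**2 = ((-4 + a/8) + (a + 2*a**2))**2 = (-4 + 2*a**2 + 9*a/8)**2)
(-26883 + 38548)/(14264 + n(-56)) = (-26883 + 38548)/(14264 + (-32 + 9*(-56) + 16*(-56)**2)**2/64) = 11665/(14264 + (-32 - 504 + 16*3136)**2/64) = 11665/(14264 + (-32 - 504 + 50176)**2/64) = 11665/(14264 + (1/64)*49640**2) = 11665/(14264 + (1/64)*2464129600) = 11665/(14264 + 38502025) = 11665/38516289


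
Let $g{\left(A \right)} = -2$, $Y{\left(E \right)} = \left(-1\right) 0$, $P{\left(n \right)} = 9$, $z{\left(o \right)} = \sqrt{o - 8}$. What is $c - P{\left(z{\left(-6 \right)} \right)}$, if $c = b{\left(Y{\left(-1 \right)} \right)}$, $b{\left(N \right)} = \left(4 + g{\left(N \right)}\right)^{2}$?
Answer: $-5$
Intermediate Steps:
$z{\left(o \right)} = \sqrt{-8 + o}$
$Y{\left(E \right)} = 0$
$b{\left(N \right)} = 4$ ($b{\left(N \right)} = \left(4 - 2\right)^{2} = 2^{2} = 4$)
$c = 4$
$c - P{\left(z{\left(-6 \right)} \right)} = 4 - 9 = -5$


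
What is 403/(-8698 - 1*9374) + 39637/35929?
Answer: 701840477/649308888 ≈ 1.0809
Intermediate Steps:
403/(-8698 - 1*9374) + 39637/35929 = 403/(-8698 - 9374) + 39637*(1/35929) = 403/(-18072) + 39637/35929 = 403*(-1/18072) + 39637/35929 = -403/18072 + 39637/35929 = 701840477/649308888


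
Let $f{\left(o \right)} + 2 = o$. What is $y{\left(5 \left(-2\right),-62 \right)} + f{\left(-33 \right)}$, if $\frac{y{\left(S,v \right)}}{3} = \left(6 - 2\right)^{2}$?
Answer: $13$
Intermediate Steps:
$f{\left(o \right)} = -2 + o$
$y{\left(S,v \right)} = 48$ ($y{\left(S,v \right)} = 3 \left(6 - 2\right)^{2} = 3 \cdot 4^{2} = 3 \cdot 16 = 48$)
$y{\left(5 \left(-2\right),-62 \right)} + f{\left(-33 \right)} = 48 - 35 = 13$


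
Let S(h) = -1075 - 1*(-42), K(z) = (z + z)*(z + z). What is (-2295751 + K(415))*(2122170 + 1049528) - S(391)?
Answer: -5096446101965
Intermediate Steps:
K(z) = 4*z² (K(z) = (2*z)*(2*z) = 4*z²)
S(h) = -1033 (S(h) = -1075 + 42 = -1033)
(-2295751 + K(415))*(2122170 + 1049528) - S(391) = (-2295751 + 4*415²)*(2122170 + 1049528) - 1*(-1033) = (-2295751 + 4*172225)*3171698 + 1033 = (-2295751 + 688900)*3171698 + 1033 = -1606851*3171698 + 1033 = -5096446102998 + 1033 = -5096446101965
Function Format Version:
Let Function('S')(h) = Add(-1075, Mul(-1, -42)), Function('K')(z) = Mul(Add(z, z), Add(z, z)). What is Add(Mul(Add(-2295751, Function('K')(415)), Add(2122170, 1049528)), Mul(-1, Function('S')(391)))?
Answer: -5096446101965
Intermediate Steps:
Function('K')(z) = Mul(4, Pow(z, 2)) (Function('K')(z) = Mul(Mul(2, z), Mul(2, z)) = Mul(4, Pow(z, 2)))
Function('S')(h) = -1033 (Function('S')(h) = Add(-1075, 42) = -1033)
Add(Mul(Add(-2295751, Function('K')(415)), Add(2122170, 1049528)), Mul(-1, Function('S')(391))) = Add(Mul(Add(-2295751, Mul(4, Pow(415, 2))), Add(2122170, 1049528)), Mul(-1, -1033)) = Add(Mul(Add(-2295751, Mul(4, 172225)), 3171698), 1033) = Add(Mul(Add(-2295751, 688900), 3171698), 1033) = Add(Mul(-1606851, 3171698), 1033) = Add(-5096446102998, 1033) = -5096446101965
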